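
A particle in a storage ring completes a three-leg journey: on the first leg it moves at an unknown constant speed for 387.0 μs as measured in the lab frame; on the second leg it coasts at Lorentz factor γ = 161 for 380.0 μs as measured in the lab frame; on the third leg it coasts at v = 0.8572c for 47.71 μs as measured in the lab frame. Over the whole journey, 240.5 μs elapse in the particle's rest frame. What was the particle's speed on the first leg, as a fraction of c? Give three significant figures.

β = 0.834

Leg 1: speed unknown; τ_1 = 387.0/γ_1.
Leg 2: γ = 161; τ_2 = 380.0/161.0 = 2.360 μs.
Leg 3: γ = 1/√(1 − 0.8572²) = 1/√0.2652 = 1.942; τ_3 = 47.71/1.942 = 24.57 μs.
Total proper time: τ_1 + 2.360 + 24.57 = 240.5, so τ_1 = 240.5 − 26.93 = 213.6 μs.
γ_1 = 387.0/213.6 = 1.812; β = √(1 − 1/γ²) = √0.6955.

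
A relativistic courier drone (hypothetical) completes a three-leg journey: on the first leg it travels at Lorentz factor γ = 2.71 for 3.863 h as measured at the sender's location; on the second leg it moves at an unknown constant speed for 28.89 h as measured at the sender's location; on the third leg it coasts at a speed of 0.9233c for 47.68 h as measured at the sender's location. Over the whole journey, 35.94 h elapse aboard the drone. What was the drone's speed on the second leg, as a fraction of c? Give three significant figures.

β = 0.828

Leg 1: γ = 2.71; τ_1 = 3.863/2.710 = 1.425 h.
Leg 2: speed unknown; τ_2 = 28.89/γ_2.
Leg 3: γ = 1/√(1 − 0.9233²) = 1/√0.1475 = 2.604; τ_3 = 47.68/2.604 = 18.31 h.
Total proper time: 1.425 + τ_2 + 18.31 = 35.94, so τ_2 = 35.94 − 19.74 = 16.20 h.
γ_2 = 28.89/16.20 = 1.783; β = √(1 − 1/γ²) = √0.6855.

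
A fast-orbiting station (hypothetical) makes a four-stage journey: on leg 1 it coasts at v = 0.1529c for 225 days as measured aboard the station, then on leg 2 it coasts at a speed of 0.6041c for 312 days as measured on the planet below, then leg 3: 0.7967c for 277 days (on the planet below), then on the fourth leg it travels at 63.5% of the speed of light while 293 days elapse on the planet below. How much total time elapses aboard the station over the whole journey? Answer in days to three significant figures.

τ = 867 days

Leg 1: 225 days is already measured aboard the station.
Leg 2: γ = 1/√(1 − 0.6041²) = 1/√0.6351 = 1.255; τ_2 = 312/1.255 = 248.6 days.
Leg 3: γ = 1/√(1 − 0.7967²) = 1/√0.3653 = 1.655; τ_3 = 277/1.655 = 167.4 days.
Leg 4: β = 0.635; γ = 1/√(1 − 0.635²) = 1/√0.5968 = 1.294; τ_4 = 293/1.294 = 226.3 days.
Total: 225.0 + 248.6 + 167.4 + 226.3 days.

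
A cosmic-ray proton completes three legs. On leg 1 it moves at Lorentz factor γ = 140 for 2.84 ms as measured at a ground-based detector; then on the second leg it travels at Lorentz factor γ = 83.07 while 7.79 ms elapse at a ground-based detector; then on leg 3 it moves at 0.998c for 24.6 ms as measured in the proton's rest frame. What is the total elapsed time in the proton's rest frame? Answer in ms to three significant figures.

τ = 24.7 ms

Leg 1: γ = 140; τ_1 = 2.84/140.0 = 0.02029 ms.
Leg 2: γ = 83.07; τ_2 = 7.79/83.07 = 0.09378 ms.
Leg 3: 24.6 ms is already measured in the proton's rest frame.
Total: 0.02029 + 0.09378 + 24.60 ms.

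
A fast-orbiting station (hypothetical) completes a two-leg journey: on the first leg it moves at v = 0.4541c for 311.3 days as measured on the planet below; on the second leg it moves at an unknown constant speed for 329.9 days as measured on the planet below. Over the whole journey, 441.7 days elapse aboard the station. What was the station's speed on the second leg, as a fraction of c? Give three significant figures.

β = 0.867

Leg 1: γ = 1/√(1 − 0.4541²) = 1/√0.7938 = 1.122; τ_1 = 311.3/1.122 = 277.4 days.
Leg 2: speed unknown; τ_2 = 329.9/γ_2.
Total proper time: 277.4 + τ_2 = 441.7, so τ_2 = 441.7 − 277.4 = 164.3 days.
γ_2 = 329.9/164.3 = 2.007; β = √(1 − 1/γ²) = √0.7518.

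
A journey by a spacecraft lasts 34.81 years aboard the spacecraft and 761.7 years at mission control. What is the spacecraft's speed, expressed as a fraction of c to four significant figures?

β = 0.9990

The proper time is measured aboard the spacecraft (both events occur at the spacecraft's location); Δt is measured at mission control. γ = Δt/τ = 761.7/34.81 = 21.88.
β = √(1 − 1/γ²) = √(1 − 0.002089) = √0.9979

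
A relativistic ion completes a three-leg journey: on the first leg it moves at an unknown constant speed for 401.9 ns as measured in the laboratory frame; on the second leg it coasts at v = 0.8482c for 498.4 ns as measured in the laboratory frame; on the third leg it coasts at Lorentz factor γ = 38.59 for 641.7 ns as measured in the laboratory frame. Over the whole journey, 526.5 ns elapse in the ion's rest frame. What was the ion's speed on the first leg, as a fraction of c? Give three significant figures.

β = 0.791

Leg 1: speed unknown; τ_1 = 401.9/γ_1.
Leg 2: γ = 1/√(1 − 0.8482²) = 1/√0.2806 = 1.888; τ_2 = 498.4/1.888 = 264.0 ns.
Leg 3: γ = 38.59; τ_3 = 641.7/38.59 = 16.63 ns.
Total proper time: τ_1 + 264.0 + 16.63 = 526.5, so τ_1 = 526.5 − 280.6 = 245.9 ns.
γ_1 = 401.9/245.9 = 1.635; β = √(1 − 1/γ²) = √0.6257.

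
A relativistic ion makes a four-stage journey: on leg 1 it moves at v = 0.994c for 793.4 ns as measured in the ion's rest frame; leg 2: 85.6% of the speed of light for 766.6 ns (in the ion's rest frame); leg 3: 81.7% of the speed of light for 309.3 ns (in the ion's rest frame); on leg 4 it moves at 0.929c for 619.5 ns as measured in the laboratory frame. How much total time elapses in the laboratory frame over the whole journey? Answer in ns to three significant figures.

Leg 1: γ = 1/√(1 − 0.994²) = 1/√0.01196 = 9.142; Δt_1 = 9.142 × 793.4 = 7254 ns.
Leg 2: β = 0.856; γ = 1/√(1 − 0.856²) = 1/√0.2673 = 1.934; Δt_2 = 1.934 × 766.6 = 1483 ns.
Leg 3: β = 0.817; γ = 1/√(1 − 0.817²) = 1/√0.3325 = 1.734; Δt_3 = 1.734 × 309.3 = 536.4 ns.
Leg 4: 619.5 ns is already measured in the laboratory frame.
Total: 7254 + 1483 + 536.4 + 619.5 ns.

Δt = 9890 ns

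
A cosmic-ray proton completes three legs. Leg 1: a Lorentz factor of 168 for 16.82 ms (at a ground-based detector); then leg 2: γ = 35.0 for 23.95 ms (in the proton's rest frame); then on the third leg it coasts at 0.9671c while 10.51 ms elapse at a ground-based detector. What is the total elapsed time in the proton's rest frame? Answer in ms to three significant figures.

Leg 1: γ = 168; τ_1 = 16.82/168.0 = 0.1001 ms.
Leg 2: 23.95 ms is already measured in the proton's rest frame.
Leg 3: γ = 1/√(1 − 0.9671²) = 1/√0.06472 = 3.931; τ_3 = 10.51/3.931 = 2.674 ms.
Total: 0.1001 + 23.95 + 2.674 ms.

τ = 26.7 ms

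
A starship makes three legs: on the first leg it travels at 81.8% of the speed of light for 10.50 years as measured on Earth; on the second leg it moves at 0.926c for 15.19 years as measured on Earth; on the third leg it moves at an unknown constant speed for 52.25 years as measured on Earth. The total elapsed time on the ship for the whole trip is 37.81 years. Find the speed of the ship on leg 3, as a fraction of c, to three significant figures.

β = 0.867

Leg 1: β = 0.818; γ = 1/√(1 − 0.818²) = 1/√0.3309 = 1.738; τ_1 = 10.50/1.738 = 6.040 years.
Leg 2: γ = 1/√(1 − 0.926²) = 1/√0.1425 = 2.649; τ_2 = 15.19/2.649 = 5.735 years.
Leg 3: speed unknown; τ_3 = 52.25/γ_3.
Total proper time: 6.040 + 5.735 + τ_3 = 37.81, so τ_3 = 37.81 − 11.77 = 26.04 years.
γ_3 = 52.25/26.04 = 2.007; β = √(1 − 1/γ²) = √0.7517.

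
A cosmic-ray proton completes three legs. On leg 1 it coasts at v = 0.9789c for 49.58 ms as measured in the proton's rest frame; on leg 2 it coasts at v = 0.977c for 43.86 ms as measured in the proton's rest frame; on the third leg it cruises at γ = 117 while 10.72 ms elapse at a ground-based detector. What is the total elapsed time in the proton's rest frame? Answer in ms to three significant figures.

Leg 1: 49.58 ms is already measured in the proton's rest frame.
Leg 2: 43.86 ms is already measured in the proton's rest frame.
Leg 3: γ = 117; τ_3 = 10.72/117.0 = 0.09162 ms.
Total: 49.58 + 43.86 + 0.09162 ms.

τ = 93.5 ms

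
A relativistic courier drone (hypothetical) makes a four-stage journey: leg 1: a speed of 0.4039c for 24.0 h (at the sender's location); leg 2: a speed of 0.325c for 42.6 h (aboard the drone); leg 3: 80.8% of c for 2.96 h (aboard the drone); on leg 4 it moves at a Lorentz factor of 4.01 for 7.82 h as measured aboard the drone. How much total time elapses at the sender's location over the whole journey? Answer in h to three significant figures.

Δt = 105 h

Leg 1: 24.0 h is already measured at the sender's location.
Leg 2: γ = 1/√(1 − 0.325²) = 1/√0.8944 = 1.057; Δt_2 = 1.057 × 42.6 = 45.05 h.
Leg 3: β = 0.808; γ = 1/√(1 − 0.808²) = 1/√0.3471 = 1.697; Δt_3 = 1.697 × 2.96 = 5.024 h.
Leg 4: γ = 4.01; Δt_4 = 4.010 × 7.82 = 31.36 h.
Total: 24.00 + 45.05 + 5.024 + 31.36 h.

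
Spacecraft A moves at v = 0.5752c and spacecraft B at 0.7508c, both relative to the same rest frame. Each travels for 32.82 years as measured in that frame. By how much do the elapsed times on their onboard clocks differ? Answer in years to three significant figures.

A: γ = 1/√(1 − 0.5752²) = 1/√0.6691 = 1.222; τ_A = 32.82/1.222 = 26.85 years.
B: γ = 1/√(1 − 0.7508²) = 1/√0.4363 = 1.514; τ_B = 32.82/1.514 = 21.68 years.

|τ_A − τ_B| = 5.17 years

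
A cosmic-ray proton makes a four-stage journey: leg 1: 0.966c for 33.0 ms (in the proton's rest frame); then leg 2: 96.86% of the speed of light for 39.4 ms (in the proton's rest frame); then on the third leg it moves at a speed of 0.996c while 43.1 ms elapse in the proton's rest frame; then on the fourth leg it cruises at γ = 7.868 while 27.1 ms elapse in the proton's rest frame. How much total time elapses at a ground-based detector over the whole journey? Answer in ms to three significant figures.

Leg 1: γ = 1/√(1 − 0.966²) = 1/√0.06684 = 3.868; Δt_1 = 3.868 × 33.0 = 127.6 ms.
Leg 2: β = 0.9686; γ = 1/√(1 − 0.9686²) = 1/√0.06181 = 4.022; Δt_2 = 4.022 × 39.4 = 158.5 ms.
Leg 3: γ = 1/√(1 − 0.996²) = 1/√0.007984 = 11.19; Δt_3 = 11.19 × 43.1 = 482.4 ms.
Leg 4: γ = 7.868; Δt_4 = 7.868 × 27.1 = 213.2 ms.
Total: 127.6 + 158.5 + 482.4 + 213.2 ms.

Δt = 982 ms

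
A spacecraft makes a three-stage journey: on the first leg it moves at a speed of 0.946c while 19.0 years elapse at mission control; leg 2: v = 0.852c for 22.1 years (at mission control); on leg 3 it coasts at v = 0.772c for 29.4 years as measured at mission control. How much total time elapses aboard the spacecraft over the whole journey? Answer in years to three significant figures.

Leg 1: γ = 1/√(1 − 0.946²) = 1/√0.1051 = 3.085; τ_1 = 19.0/3.085 = 6.159 years.
Leg 2: γ = 1/√(1 − 0.852²) = 1/√0.2741 = 1.910; τ_2 = 22.1/1.910 = 11.57 years.
Leg 3: γ = 1/√(1 − 0.772²) = 1/√0.4040 = 1.573; τ_3 = 29.4/1.573 = 18.69 years.
Total: 6.159 + 11.57 + 18.69 years.

τ = 36.4 years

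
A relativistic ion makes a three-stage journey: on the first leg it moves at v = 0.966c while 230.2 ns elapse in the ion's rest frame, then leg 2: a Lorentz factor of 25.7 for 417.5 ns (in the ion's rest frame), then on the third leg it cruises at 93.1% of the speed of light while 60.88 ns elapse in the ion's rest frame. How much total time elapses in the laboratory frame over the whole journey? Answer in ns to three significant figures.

Leg 1: γ = 1/√(1 − 0.966²) = 1/√0.06684 = 3.868; Δt_1 = 3.868 × 230.2 = 890.4 ns.
Leg 2: γ = 25.7; Δt_2 = 25.70 × 417.5 = 1.073×10⁴ ns.
Leg 3: β = 0.931; γ = 1/√(1 − 0.931²) = 1/√0.1332 = 2.740; Δt_3 = 2.740 × 60.88 = 166.8 ns.
Total: 890.4 + 1.073×10⁴ + 166.8 ns.

Δt = 1.18×10⁴ ns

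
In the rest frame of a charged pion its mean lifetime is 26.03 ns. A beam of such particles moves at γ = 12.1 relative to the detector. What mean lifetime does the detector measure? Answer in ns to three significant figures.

γ = 12.1
The rest-frame lifetime is the proper time; the lab measures the dilated interval Δt = γτ₀ = 12.10 × 26.03 ns.

Δt = 315 ns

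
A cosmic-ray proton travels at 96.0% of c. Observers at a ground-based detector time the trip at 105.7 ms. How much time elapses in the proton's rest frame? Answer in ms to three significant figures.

β = 0.960; γ = 1/√(1 − 0.960²) = 1/√0.07840 = 3.571
The interval measured at a ground-based detector is the dilated one; the clock in the proton's rest frame measures the proper time τ = Δt/γ = 105.7/3.571 ms.

τ = 29.6 ms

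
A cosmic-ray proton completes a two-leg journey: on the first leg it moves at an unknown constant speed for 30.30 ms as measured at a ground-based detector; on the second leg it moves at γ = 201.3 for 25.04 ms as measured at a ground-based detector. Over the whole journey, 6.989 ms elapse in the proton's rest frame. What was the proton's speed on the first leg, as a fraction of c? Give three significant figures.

Leg 1: speed unknown; τ_1 = 30.30/γ_1.
Leg 2: γ = 201.3; τ_2 = 25.04/201.3 = 0.1244 ms.
Total proper time: τ_1 + 0.1244 = 6.989, so τ_1 = 6.989 − 0.1244 = 6.865 ms.
γ_1 = 30.30/6.865 = 4.414; β = √(1 − 1/γ²) = √0.9487.

β = 0.974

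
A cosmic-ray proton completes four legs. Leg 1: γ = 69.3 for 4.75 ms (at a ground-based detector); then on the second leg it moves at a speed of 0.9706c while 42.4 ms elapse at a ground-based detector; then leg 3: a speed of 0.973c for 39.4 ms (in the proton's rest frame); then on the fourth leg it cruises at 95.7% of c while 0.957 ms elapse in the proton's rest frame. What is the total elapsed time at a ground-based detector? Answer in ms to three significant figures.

Δt = 221 ms

Leg 1: 4.75 ms is already measured at a ground-based detector.
Leg 2: 42.4 ms is already measured at a ground-based detector.
Leg 3: γ = 1/√(1 − 0.973²) = 1/√0.05327 = 4.333; Δt_3 = 4.333 × 39.4 = 170.7 ms.
Leg 4: β = 0.957; γ = 1/√(1 − 0.957²) = 1/√0.08415 = 3.447; Δt_4 = 3.447 × 0.957 = 3.299 ms.
Total: 4.750 + 42.40 + 170.7 + 3.299 ms.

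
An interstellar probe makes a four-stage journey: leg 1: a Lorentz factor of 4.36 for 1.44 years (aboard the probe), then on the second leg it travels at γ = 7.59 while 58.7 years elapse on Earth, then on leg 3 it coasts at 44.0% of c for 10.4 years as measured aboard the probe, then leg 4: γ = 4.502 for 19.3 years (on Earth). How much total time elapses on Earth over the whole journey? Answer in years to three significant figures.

Leg 1: γ = 4.36; Δt_1 = 4.360 × 1.44 = 6.278 years.
Leg 2: 58.7 years is already measured on Earth.
Leg 3: β = 0.440; γ = 1/√(1 − 0.440²) = 1/√0.8064 = 1.114; Δt_3 = 1.114 × 10.4 = 11.58 years.
Leg 4: 19.3 years is already measured on Earth.
Total: 6.278 + 58.70 + 11.58 + 19.30 years.

Δt = 95.9 years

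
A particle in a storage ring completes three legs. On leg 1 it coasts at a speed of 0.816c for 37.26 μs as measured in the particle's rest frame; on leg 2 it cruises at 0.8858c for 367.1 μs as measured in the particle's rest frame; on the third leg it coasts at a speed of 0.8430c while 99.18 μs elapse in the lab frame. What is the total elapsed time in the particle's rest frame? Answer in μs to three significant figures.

Leg 1: 37.26 μs is already measured in the particle's rest frame.
Leg 2: 367.1 μs is already measured in the particle's rest frame.
Leg 3: γ = 1/√(1 − 0.8430²) = 1/√0.2894 = 1.859; τ_3 = 99.18/1.859 = 53.35 μs.
Total: 37.26 + 367.1 + 53.35 μs.

τ = 458 μs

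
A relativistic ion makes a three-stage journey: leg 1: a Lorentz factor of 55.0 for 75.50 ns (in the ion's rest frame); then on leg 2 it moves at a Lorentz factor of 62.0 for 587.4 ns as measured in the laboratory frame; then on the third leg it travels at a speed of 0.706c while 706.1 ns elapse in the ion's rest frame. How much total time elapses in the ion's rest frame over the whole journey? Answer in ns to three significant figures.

τ = 791 ns

Leg 1: 75.50 ns is already measured in the ion's rest frame.
Leg 2: γ = 62.0; τ_2 = 587.4/62.00 = 9.474 ns.
Leg 3: 706.1 ns is already measured in the ion's rest frame.
Total: 75.50 + 9.474 + 706.1 ns.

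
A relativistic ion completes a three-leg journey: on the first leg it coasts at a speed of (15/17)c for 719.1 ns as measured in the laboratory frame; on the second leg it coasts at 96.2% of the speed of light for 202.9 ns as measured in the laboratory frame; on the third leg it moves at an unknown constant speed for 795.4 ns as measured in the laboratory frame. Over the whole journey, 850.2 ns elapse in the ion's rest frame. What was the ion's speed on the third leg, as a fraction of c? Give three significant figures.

β = 0.819

Leg 1: γ = 1/√(1 − (15/17)²) = 17/8 = 2.125; τ_1 = 719.1/2.125 = 338.4 ns.
Leg 2: β = 0.962; γ = 1/√(1 − 0.962²) = 1/√0.07456 = 3.662; τ_2 = 202.9/3.662 = 55.40 ns.
Leg 3: speed unknown; τ_3 = 795.4/γ_3.
Total proper time: 338.4 + 55.40 + τ_3 = 850.2, so τ_3 = 850.2 − 393.8 = 456.4 ns.
γ_3 = 795.4/456.4 = 1.743; β = √(1 − 1/γ²) = √0.6708.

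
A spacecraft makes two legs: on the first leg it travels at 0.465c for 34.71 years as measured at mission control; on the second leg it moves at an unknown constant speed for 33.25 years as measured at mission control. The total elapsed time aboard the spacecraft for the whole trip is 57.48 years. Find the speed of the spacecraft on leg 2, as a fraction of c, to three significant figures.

β = 0.594

Leg 1: γ = 1/√(1 − 0.465²) = 1/√0.7838 = 1.130; τ_1 = 34.71/1.130 = 30.73 years.
Leg 2: speed unknown; τ_2 = 33.25/γ_2.
Total proper time: 30.73 + τ_2 = 57.48, so τ_2 = 57.48 − 30.73 = 26.75 years.
γ_2 = 33.25/26.75 = 1.243; β = √(1 − 1/γ²) = √0.3527.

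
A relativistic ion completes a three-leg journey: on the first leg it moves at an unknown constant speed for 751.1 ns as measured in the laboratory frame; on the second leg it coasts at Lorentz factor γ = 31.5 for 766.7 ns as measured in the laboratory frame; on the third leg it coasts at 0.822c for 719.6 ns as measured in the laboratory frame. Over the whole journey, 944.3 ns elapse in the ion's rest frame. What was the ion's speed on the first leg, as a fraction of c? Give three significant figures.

β = 0.734

Leg 1: speed unknown; τ_1 = 751.1/γ_1.
Leg 2: γ = 31.5; τ_2 = 766.7/31.50 = 24.34 ns.
Leg 3: γ = 1/√(1 − 0.822²) = 1/√0.3243 = 1.756; τ_3 = 719.6/1.756 = 409.8 ns.
Total proper time: τ_1 + 24.34 + 409.8 = 944.3, so τ_1 = 944.3 − 434.1 = 510.2 ns.
γ_1 = 751.1/510.2 = 1.472; β = √(1 − 1/γ²) = √0.5387.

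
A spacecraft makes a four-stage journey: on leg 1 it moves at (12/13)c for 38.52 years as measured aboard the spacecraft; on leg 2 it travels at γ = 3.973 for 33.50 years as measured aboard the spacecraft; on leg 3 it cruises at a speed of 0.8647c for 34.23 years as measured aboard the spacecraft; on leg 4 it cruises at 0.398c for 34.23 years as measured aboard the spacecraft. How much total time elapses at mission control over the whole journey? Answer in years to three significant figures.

Leg 1: γ = 1/√(1 − (12/13)²) = 13/5 = 2.600; Δt_1 = 2.600 × 38.52 = 100.2 years.
Leg 2: γ = 3.973; Δt_2 = 3.973 × 33.50 = 133.1 years.
Leg 3: γ = 1/√(1 − 0.8647²) = 1/√0.2523 = 1.991; Δt_3 = 1.991 × 34.23 = 68.15 years.
Leg 4: γ = 1/√(1 − 0.398²) = 1/√0.8416 = 1.090; Δt_4 = 1.090 × 34.23 = 37.31 years.
Total: 100.2 + 133.1 + 68.15 + 37.31 years.

Δt = 339 years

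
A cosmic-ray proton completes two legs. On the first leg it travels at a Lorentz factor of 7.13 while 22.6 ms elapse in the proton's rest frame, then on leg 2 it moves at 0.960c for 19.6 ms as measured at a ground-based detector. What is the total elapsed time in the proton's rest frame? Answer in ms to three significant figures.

τ = 28.1 ms

Leg 1: 22.6 ms is already measured in the proton's rest frame.
Leg 2: γ = 1/√(1 − 0.960²) = 25/7 ≈ 3.571; τ_2 = 19.6/3.571 = 5.488 ms.
Total: 22.60 + 5.488 ms.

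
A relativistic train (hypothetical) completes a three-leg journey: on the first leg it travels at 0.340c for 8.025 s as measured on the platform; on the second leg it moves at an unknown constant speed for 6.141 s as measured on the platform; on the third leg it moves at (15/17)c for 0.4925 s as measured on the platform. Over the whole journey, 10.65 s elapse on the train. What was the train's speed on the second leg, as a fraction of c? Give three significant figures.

β = 0.884

Leg 1: γ = 1/√(1 − 0.340²) = 1/√0.8844 = 1.063; τ_1 = 8.025/1.063 = 7.547 s.
Leg 2: speed unknown; τ_2 = 6.141/γ_2.
Leg 3: γ = 1/√(1 − (15/17)²) = 17/8 = 2.125; τ_3 = 0.4925/2.125 = 0.2318 s.
Total proper time: 7.547 + τ_2 + 0.2318 = 10.65, so τ_2 = 10.65 − 7.779 = 2.871 s.
γ_2 = 6.141/2.871 = 2.139; β = √(1 − 1/γ²) = √0.7814.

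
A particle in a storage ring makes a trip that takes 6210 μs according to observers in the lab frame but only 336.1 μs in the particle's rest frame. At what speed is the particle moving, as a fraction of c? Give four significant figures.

β = 0.9985

The proper time is measured in the particle's rest frame (both events occur at the particle's location); Δt is measured in the lab frame. γ = Δt/τ = 6210/336.1 = 18.48.
β = √(1 − 1/γ²) = √(1 − 0.002929) = √0.9971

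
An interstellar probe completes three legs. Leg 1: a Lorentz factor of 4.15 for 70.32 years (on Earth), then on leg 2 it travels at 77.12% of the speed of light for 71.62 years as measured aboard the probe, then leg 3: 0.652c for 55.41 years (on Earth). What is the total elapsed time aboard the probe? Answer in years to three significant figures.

Leg 1: γ = 4.15; τ_1 = 70.32/4.150 = 16.94 years.
Leg 2: 71.62 years is already measured aboard the probe.
Leg 3: γ = 1/√(1 − 0.652²) = 1/√0.5749 = 1.319; τ_3 = 55.41/1.319 = 42.01 years.
Total: 16.94 + 71.62 + 42.01 years.

τ = 131 years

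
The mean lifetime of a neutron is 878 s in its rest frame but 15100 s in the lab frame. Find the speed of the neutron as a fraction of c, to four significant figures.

γ = Δt/τ₀ = 15100/878 = 17.20
β = √(1 − 1/γ²) = √(1 − 0.003381) = √0.9966

v = 0.9983c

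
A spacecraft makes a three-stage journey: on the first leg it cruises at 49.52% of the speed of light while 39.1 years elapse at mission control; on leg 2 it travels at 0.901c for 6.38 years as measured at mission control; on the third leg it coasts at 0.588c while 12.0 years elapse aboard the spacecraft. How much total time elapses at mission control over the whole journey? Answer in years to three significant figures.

Δt = 60.3 years

Leg 1: 39.1 years is already measured at mission control.
Leg 2: 6.38 years is already measured at mission control.
Leg 3: γ = 1/√(1 − 0.588²) = 1/√0.6543 = 1.236; Δt_3 = 1.236 × 12.0 = 14.84 years.
Total: 39.10 + 6.380 + 14.84 years.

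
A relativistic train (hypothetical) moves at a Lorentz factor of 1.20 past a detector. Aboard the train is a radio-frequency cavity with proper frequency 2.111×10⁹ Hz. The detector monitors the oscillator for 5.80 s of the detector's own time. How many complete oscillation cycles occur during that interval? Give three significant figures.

γ = 1.20
During 5.80 s of lab time, the oscillator's proper time advances by τ = Δt/γ = 5.80/1.200 = 4.833 s = 4.833×10⁰ s.
N = f × τ = 2.111×10⁹ × 4.833×10⁰ = 1.020×10¹⁰.

N = 1.02×10¹⁰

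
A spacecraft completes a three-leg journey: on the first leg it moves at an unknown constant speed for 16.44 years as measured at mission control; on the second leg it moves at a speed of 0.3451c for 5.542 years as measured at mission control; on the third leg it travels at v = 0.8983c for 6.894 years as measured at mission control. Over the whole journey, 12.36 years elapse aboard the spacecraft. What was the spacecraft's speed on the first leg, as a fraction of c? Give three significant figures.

Leg 1: speed unknown; τ_1 = 16.44/γ_1.
Leg 2: γ = 1/√(1 − 0.3451²) = 1/√0.8809 = 1.065; τ_2 = 5.542/1.065 = 5.202 years.
Leg 3: γ = 1/√(1 − 0.8983²) = 1/√0.1931 = 2.276; τ_3 = 6.894/2.276 = 3.029 years.
Total proper time: τ_1 + 5.202 + 3.029 = 12.36, so τ_1 = 12.36 − 8.231 = 4.129 years.
γ_1 = 16.44/4.129 = 3.981; β = √(1 − 1/γ²) = √0.9369.

β = 0.968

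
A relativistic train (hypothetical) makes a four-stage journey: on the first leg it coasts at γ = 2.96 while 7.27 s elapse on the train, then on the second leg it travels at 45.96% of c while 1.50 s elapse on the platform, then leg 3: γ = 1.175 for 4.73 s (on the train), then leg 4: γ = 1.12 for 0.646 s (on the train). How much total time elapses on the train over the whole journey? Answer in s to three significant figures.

Leg 1: 7.27 s is already measured on the train.
Leg 2: β = 0.4596; γ = 1/√(1 − 0.4596²) = 1/√0.7888 = 1.126; τ_2 = 1.50/1.126 = 1.332 s.
Leg 3: 4.73 s is already measured on the train.
Leg 4: 0.646 s is already measured on the train.
Total: 7.270 + 1.332 + 4.730 + 0.6460 s.

τ = 14.0 s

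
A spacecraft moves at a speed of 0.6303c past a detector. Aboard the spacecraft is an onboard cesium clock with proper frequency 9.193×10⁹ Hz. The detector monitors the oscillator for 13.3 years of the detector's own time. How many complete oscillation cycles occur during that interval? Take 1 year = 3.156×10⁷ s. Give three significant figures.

γ = 1/√(1 − 0.6303²) = 1/√0.6027 = 1.288
During 13.3 years of lab time, the oscillator's proper time advances by τ = Δt/γ = 13.3/1.288 = 10.33 years = 3.259×10⁸ s.
N = f × τ = 9.193×10⁹ × 3.259×10⁸ = 2.996×10¹⁸.

N = 3.00×10¹⁸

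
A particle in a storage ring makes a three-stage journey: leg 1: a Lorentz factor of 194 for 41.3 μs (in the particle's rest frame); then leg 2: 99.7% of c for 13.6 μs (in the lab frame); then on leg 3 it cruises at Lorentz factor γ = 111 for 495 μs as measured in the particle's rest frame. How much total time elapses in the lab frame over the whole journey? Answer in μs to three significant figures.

Leg 1: γ = 194; Δt_1 = 194.0 × 41.3 = 8012 μs.
Leg 2: 13.6 μs is already measured in the lab frame.
Leg 3: γ = 111; Δt_3 = 111.0 × 495 = 5.494×10⁴ μs.
Total: 8012 + 13.60 + 5.494×10⁴ μs.

Δt = 6.30×10⁴ μs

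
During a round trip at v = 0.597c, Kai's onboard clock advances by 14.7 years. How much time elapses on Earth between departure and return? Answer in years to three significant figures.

Δt = 18.3 years

γ = 1/√(1 − 0.597²) = 1/√0.6436 = 1.247
Earth-frame duration is the dilated interval: Δt = γτ = 1.247 × 14.7 years.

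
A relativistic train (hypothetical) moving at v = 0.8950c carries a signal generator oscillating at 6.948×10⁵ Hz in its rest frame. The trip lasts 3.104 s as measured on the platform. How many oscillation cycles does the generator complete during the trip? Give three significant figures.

γ = 1/√(1 − 0.8950²) = 1/√0.1990 = 2.242
The oscillator's own cycle count is N = f × τ where τ is the proper time on the train. τ = Δt/γ = 3.104/2.242 = 1.385 s = 1.385×10⁰ s.
N = 6.948×10⁵ × 1.385×10⁰ = 9.620×10⁵.

N = 9.62×10⁵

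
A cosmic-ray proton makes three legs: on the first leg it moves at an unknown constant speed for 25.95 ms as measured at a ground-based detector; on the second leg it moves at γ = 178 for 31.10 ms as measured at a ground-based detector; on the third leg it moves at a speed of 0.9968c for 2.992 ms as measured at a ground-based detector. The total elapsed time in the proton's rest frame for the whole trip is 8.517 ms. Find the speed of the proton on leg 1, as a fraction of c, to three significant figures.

β = 0.950

Leg 1: speed unknown; τ_1 = 25.95/γ_1.
Leg 2: γ = 178; τ_2 = 31.10/178.0 = 0.1747 ms.
Leg 3: γ = 1/√(1 − 0.9968²) = 1/√0.006390 = 12.51; τ_3 = 2.992/12.51 = 0.2392 ms.
Total proper time: τ_1 + 0.1747 + 0.2392 = 8.517, so τ_1 = 8.517 − 0.4139 = 8.103 ms.
γ_1 = 25.95/8.103 = 3.202; β = √(1 − 1/γ²) = √0.9025.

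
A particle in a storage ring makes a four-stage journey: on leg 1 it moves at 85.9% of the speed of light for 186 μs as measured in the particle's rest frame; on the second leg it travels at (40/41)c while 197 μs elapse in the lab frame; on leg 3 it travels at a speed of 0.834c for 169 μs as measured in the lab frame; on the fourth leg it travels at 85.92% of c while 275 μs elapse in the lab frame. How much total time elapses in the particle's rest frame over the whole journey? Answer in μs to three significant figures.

τ = 463 μs

Leg 1: 186 μs is already measured in the particle's rest frame.
Leg 2: γ = 1/√(1 − (40/41)²) = 41/9 ≈ 4.556; τ_2 = 197/4.556 = 43.24 μs.
Leg 3: γ = 1/√(1 − 0.834²) = 1/√0.3044 = 1.812; τ_3 = 169/1.812 = 93.25 μs.
Leg 4: β = 0.8592; γ = 1/√(1 − 0.8592²) = 1/√0.2618 = 1.954; τ_4 = 275/1.954 = 140.7 μs.
Total: 186.0 + 43.24 + 93.25 + 140.7 μs.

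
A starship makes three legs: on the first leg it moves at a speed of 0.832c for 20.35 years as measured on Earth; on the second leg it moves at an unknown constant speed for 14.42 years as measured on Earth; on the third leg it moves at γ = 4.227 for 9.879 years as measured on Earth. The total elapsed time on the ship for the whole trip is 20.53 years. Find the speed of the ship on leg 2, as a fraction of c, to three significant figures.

Leg 1: γ = 1/√(1 − 0.832²) = 1/√0.3078 = 1.803; τ_1 = 20.35/1.803 = 11.29 years.
Leg 2: speed unknown; τ_2 = 14.42/γ_2.
Leg 3: γ = 4.227; τ_3 = 9.879/4.227 = 2.337 years.
Total proper time: 11.29 + τ_2 + 2.337 = 20.53, so τ_2 = 20.53 − 13.63 = 6.903 years.
γ_2 = 14.42/6.903 = 2.089; β = √(1 − 1/γ²) = √0.7708.

β = 0.878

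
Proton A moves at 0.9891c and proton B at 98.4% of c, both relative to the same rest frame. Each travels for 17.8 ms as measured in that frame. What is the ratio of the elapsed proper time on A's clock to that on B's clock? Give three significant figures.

τ_A/τ_B = 0.826

A: γ = 1/√(1 − 0.9891²) = 1/√0.02168 = 6.791. B: β = 0.984; γ = 1/√(1 − 0.984²) = 1/√0.03174 = 5.613.
τ_A/τ_B = γ_B/γ_A = 5.613/6.791 = 0.8264, so τ_A/τ_B = 0.8264.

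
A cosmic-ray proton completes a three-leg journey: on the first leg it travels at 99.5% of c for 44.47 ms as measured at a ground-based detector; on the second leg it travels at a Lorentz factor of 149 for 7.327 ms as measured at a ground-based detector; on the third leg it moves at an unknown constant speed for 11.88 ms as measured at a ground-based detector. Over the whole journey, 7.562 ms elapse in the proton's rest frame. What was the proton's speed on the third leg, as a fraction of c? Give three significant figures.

β = 0.966

Leg 1: β = 0.995; γ = 1/√(1 − 0.995²) = 1/√0.009975 = 10.01; τ_1 = 44.47/10.01 = 4.441 ms.
Leg 2: γ = 149; τ_2 = 7.327/149.0 = 0.04917 ms.
Leg 3: speed unknown; τ_3 = 11.88/γ_3.
Total proper time: 4.441 + 0.04917 + τ_3 = 7.562, so τ_3 = 7.562 − 4.491 = 3.071 ms.
γ_3 = 11.88/3.071 = 3.868; β = √(1 − 1/γ²) = √0.9332.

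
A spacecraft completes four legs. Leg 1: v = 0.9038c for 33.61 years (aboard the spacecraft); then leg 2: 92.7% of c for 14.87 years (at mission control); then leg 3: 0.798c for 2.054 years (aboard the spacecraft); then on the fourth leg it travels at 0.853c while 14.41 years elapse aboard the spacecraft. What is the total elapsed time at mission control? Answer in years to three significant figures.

Leg 1: γ = 1/√(1 − 0.9038²) = 1/√0.1831 = 2.337; Δt_1 = 2.337 × 33.61 = 78.54 years.
Leg 2: 14.87 years is already measured at mission control.
Leg 3: γ = 1/√(1 − 0.798²) = 1/√0.3632 = 1.659; Δt_3 = 1.659 × 2.054 = 3.408 years.
Leg 4: γ = 1/√(1 − 0.853²) = 1/√0.2724 = 1.916; Δt_4 = 1.916 × 14.41 = 27.61 years.
Total: 78.54 + 14.87 + 3.408 + 27.61 years.

Δt = 124 years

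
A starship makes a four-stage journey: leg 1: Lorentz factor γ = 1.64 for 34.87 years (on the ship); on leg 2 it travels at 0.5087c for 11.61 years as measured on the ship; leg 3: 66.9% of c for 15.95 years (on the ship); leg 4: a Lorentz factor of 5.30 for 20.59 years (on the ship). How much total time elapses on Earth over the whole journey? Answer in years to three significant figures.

Δt = 201 years

Leg 1: γ = 1.64; Δt_1 = 1.640 × 34.87 = 57.19 years.
Leg 2: γ = 1/√(1 − 0.5087²) = 1/√0.7412 = 1.162; Δt_2 = 1.162 × 11.61 = 13.49 years.
Leg 3: β = 0.669; γ = 1/√(1 − 0.669²) = 1/√0.5524 = 1.345; Δt_3 = 1.345 × 15.95 = 21.46 years.
Leg 4: γ = 5.30; Δt_4 = 5.300 × 20.59 = 109.1 years.
Total: 57.19 + 13.49 + 21.46 + 109.1 years.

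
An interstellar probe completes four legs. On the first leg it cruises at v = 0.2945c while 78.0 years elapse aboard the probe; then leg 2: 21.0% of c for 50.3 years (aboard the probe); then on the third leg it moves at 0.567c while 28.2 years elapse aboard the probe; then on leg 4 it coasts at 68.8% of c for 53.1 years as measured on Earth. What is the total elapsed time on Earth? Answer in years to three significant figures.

Leg 1: γ = 1/√(1 − 0.2945²) = 1/√0.9133 = 1.046; Δt_1 = 1.046 × 78.0 = 81.62 years.
Leg 2: β = 0.210; γ = 1/√(1 − 0.210²) = 1/√0.9559 = 1.023; Δt_2 = 1.023 × 50.3 = 51.45 years.
Leg 3: γ = 1/√(1 − 0.567²) = 1/√0.6785 = 1.214; Δt_3 = 1.214 × 28.2 = 34.24 years.
Leg 4: 53.1 years is already measured on Earth.
Total: 81.62 + 51.45 + 34.24 + 53.10 years.

Δt = 220 years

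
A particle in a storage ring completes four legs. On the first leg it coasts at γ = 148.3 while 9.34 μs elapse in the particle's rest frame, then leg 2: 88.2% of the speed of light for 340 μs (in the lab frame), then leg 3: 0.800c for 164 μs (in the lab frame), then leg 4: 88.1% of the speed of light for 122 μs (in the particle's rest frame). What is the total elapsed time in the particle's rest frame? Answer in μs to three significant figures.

τ = 390 μs

Leg 1: 9.34 μs is already measured in the particle's rest frame.
Leg 2: β = 0.882; γ = 1/√(1 − 0.882²) = 1/√0.2221 = 2.122; τ_2 = 340/2.122 = 160.2 μs.
Leg 3: γ = 1/√(1 − 0.800²) = 5/3 ≈ 1.667; τ_3 = 164/1.667 = 98.40 μs.
Leg 4: 122 μs is already measured in the particle's rest frame.
Total: 9.340 + 160.2 + 98.40 + 122.0 μs.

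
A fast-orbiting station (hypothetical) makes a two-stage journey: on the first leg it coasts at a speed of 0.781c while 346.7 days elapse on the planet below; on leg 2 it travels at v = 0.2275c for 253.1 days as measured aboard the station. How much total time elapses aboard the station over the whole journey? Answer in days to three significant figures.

τ = 470 days

Leg 1: γ = 1/√(1 − 0.781²) = 1/√0.3900 = 1.601; τ_1 = 346.7/1.601 = 216.5 days.
Leg 2: 253.1 days is already measured aboard the station.
Total: 216.5 + 253.1 days.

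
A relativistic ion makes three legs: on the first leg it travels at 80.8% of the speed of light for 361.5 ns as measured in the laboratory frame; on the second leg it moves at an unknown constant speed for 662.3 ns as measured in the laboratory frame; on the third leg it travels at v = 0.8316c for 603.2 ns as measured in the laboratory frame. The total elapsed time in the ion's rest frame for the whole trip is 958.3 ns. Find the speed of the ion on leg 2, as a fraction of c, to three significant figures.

β = 0.785

Leg 1: β = 0.808; γ = 1/√(1 − 0.808²) = 1/√0.3471 = 1.697; τ_1 = 361.5/1.697 = 213.0 ns.
Leg 2: speed unknown; τ_2 = 662.3/γ_2.
Leg 3: γ = 1/√(1 − 0.8316²) = 1/√0.3084 = 1.801; τ_3 = 603.2/1.801 = 335.0 ns.
Total proper time: 213.0 + τ_2 + 335.0 = 958.3, so τ_2 = 958.3 − 548.0 = 410.3 ns.
γ_2 = 662.3/410.3 = 1.614; β = √(1 − 1/γ²) = √0.6162.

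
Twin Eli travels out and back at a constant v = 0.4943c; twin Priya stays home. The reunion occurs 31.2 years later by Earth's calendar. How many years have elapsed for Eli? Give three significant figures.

γ = 1/√(1 − 0.4943²) = 1/√0.7557 = 1.150
Eli's clock measures proper time along the trip: τ = Δt/γ = 31.2/1.150 years.

τ = 27.1 years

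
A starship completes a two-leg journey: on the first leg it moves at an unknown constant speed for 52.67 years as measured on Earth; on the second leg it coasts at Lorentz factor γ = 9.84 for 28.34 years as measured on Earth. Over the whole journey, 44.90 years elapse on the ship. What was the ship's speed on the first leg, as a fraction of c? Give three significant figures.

Leg 1: speed unknown; τ_1 = 52.67/γ_1.
Leg 2: γ = 9.84; τ_2 = 28.34/9.840 = 2.880 years.
Total proper time: τ_1 + 2.880 = 44.90, so τ_1 = 44.90 − 2.880 = 42.02 years.
γ_1 = 52.67/42.02 = 1.253; β = √(1 − 1/γ²) = √0.3635.

β = 0.603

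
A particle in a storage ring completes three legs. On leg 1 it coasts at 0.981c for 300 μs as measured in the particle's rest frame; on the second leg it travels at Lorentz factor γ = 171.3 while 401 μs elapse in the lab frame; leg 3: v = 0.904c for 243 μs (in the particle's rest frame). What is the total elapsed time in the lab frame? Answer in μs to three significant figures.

Δt = 2520 μs

Leg 1: γ = 1/√(1 − 0.981²) = 1/√0.03764 = 5.154; Δt_1 = 5.154 × 300 = 1546 μs.
Leg 2: 401 μs is already measured in the lab frame.
Leg 3: γ = 1/√(1 − 0.904²) = 1/√0.1828 = 2.339; Δt_3 = 2.339 × 243 = 568.4 μs.
Total: 1546 + 401.0 + 568.4 μs.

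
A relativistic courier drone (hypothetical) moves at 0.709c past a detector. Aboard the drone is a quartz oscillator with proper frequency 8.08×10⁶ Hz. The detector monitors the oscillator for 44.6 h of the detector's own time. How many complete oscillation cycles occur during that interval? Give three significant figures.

N = 9.15×10¹¹

γ = 1/√(1 − 0.709²) = 1/√0.4973 = 1.418
During 44.6 h of lab time, the oscillator's proper time advances by τ = Δt/γ = 44.6/1.418 = 31.45 h = 1.132×10⁵ s.
N = f × τ = 8.08×10⁶ × 1.132×10⁵ = 9.149×10¹¹.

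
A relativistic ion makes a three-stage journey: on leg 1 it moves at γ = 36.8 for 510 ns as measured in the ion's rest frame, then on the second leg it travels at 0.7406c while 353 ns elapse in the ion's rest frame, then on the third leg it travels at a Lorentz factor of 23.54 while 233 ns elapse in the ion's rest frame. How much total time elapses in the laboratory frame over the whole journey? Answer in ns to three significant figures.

Δt = 2.48×10⁴ ns

Leg 1: γ = 36.8; Δt_1 = 36.80 × 510 = 1.877×10⁴ ns.
Leg 2: γ = 1/√(1 − 0.7406²) = 1/√0.4515 = 1.488; Δt_2 = 1.488 × 353 = 525.3 ns.
Leg 3: γ = 23.54; Δt_3 = 23.54 × 233 = 5485 ns.
Total: 1.877×10⁴ + 525.3 + 5485 ns.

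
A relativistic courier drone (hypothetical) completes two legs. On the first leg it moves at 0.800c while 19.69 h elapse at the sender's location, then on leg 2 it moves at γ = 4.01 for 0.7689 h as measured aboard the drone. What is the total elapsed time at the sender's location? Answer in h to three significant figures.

Δt = 22.8 h

Leg 1: 19.69 h is already measured at the sender's location.
Leg 2: γ = 4.01; Δt_2 = 4.010 × 0.7689 = 3.083 h.
Total: 19.69 + 3.083 h.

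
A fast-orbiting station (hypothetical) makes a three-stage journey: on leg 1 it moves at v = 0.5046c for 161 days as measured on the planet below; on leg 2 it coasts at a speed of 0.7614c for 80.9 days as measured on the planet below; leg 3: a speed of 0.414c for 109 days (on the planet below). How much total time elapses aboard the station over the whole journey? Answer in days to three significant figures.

τ = 291 days

Leg 1: γ = 1/√(1 − 0.5046²) = 1/√0.7454 = 1.158; τ_1 = 161/1.158 = 139.0 days.
Leg 2: γ = 1/√(1 − 0.7614²) = 1/√0.4203 = 1.543; τ_2 = 80.9/1.543 = 52.45 days.
Leg 3: γ = 1/√(1 − 0.414²) = 1/√0.8286 = 1.099; τ_3 = 109/1.099 = 99.22 days.
Total: 139.0 + 52.45 + 99.22 days.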